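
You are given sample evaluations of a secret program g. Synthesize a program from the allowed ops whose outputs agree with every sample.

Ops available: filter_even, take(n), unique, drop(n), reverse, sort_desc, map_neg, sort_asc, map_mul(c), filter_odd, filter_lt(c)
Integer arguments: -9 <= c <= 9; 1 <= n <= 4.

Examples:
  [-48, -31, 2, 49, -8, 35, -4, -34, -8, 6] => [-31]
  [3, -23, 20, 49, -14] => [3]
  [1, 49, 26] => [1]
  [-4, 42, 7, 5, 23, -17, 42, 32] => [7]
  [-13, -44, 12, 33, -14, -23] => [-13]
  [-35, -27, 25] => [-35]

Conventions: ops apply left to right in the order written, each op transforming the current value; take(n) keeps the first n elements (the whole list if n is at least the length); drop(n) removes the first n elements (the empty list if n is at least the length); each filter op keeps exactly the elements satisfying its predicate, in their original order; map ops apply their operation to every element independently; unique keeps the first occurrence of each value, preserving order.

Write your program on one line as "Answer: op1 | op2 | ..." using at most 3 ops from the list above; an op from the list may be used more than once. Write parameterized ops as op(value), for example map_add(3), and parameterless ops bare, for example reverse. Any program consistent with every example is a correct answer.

unique | filter_odd | take(1)

Check, running the answer program on each example:
  [-48, -31, 2, 49, -8, 35, -4, -34, -8, 6] -> [-48, -31, 2, 49, -8, 35, -4, -34, 6] -> [-31, 49, 35] -> [-31]
  [3, -23, 20, 49, -14] -> [3, -23, 20, 49, -14] -> [3, -23, 49] -> [3]
  [1, 49, 26] -> [1, 49, 26] -> [1, 49] -> [1]
  [-4, 42, 7, 5, 23, -17, 42, 32] -> [-4, 42, 7, 5, 23, -17, 32] -> [7, 5, 23, -17] -> [7]
  [-13, -44, 12, 33, -14, -23] -> [-13, -44, 12, 33, -14, -23] -> [-13, 33, -23] -> [-13]
  [-35, -27, 25] -> [-35, -27, 25] -> [-35, -27, 25] -> [-35]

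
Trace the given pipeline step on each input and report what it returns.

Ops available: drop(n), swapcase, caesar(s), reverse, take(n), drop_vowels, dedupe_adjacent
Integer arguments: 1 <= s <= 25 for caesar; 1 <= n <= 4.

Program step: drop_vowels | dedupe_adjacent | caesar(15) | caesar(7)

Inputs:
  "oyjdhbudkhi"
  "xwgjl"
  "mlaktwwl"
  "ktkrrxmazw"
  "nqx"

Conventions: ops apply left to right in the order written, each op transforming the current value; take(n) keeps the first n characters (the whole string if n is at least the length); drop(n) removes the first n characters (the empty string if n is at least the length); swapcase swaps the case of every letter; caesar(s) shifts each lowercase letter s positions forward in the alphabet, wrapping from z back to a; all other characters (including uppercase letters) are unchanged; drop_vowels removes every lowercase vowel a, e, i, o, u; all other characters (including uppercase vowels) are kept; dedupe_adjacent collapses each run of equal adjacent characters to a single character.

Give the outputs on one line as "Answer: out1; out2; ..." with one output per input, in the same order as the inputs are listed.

"ufzdxzgd"; "tscfh"; "ihgpsh"; "gpgntivs"; "jmt"

Execution, op by op:
  "oyjdhbudkhi" -> "yjdhbdkh" -> "yjdhbdkh" -> "nyswqszw" -> "ufzdxzgd"
  "xwgjl" -> "xwgjl" -> "xwgjl" -> "mlvya" -> "tscfh"
  "mlaktwwl" -> "mlktwwl" -> "mlktwl" -> "bazila" -> "ihgpsh"
  "ktkrrxmazw" -> "ktkrrxmzw" -> "ktkrxmzw" -> "zizgmbol" -> "gpgntivs"
  "nqx" -> "nqx" -> "nqx" -> "cfm" -> "jmt"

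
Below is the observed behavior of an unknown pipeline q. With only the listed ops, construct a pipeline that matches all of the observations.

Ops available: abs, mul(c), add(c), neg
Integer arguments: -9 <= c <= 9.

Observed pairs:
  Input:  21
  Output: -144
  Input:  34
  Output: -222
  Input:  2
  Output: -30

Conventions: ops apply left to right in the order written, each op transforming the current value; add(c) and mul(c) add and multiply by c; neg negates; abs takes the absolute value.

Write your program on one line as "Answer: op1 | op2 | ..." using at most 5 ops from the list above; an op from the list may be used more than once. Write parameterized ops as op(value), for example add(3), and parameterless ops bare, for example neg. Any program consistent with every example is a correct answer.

mul(-3) | neg | add(9) | neg | mul(2)

Check, running the answer program on each example:
  21 -> -63 -> 63 -> 72 -> -72 -> -144
  34 -> -102 -> 102 -> 111 -> -111 -> -222
  2 -> -6 -> 6 -> 15 -> -15 -> -30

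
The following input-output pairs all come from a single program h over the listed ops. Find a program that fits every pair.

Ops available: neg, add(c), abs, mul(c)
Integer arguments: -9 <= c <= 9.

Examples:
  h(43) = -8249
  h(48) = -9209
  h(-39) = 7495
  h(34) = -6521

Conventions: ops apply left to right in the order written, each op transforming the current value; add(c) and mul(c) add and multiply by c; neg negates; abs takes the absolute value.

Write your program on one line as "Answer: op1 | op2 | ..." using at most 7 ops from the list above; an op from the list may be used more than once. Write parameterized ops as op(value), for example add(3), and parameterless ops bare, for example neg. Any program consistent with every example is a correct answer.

mul(-8) | mul(-4) | mul(-6) | add(-3) | add(4) | add(6)

Check, running the answer program on each example:
  43 -> -344 -> 1376 -> -8256 -> -8259 -> -8255 -> -8249
  48 -> -384 -> 1536 -> -9216 -> -9219 -> -9215 -> -9209
  -39 -> 312 -> -1248 -> 7488 -> 7485 -> 7489 -> 7495
  34 -> -272 -> 1088 -> -6528 -> -6531 -> -6527 -> -6521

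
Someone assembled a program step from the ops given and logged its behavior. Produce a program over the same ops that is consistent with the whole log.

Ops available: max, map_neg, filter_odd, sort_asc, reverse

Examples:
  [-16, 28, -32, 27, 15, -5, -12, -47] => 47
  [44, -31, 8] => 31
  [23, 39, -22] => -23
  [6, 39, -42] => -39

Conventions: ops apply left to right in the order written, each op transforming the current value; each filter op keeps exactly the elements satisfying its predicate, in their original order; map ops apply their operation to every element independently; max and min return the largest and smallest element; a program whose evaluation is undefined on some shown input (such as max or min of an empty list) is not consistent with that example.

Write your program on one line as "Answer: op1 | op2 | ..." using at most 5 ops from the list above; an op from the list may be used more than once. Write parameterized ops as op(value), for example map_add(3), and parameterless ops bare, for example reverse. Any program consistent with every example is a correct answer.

sort_asc | filter_odd | map_neg | reverse | max

Check, running the answer program on each example:
  [-16, 28, -32, 27, 15, -5, -12, -47] -> [-47, -32, -16, -12, -5, 15, 27, 28] -> [-47, -5, 15, 27] -> [47, 5, -15, -27] -> [-27, -15, 5, 47] -> 47
  [44, -31, 8] -> [-31, 8, 44] -> [-31] -> [31] -> [31] -> 31
  [23, 39, -22] -> [-22, 23, 39] -> [23, 39] -> [-23, -39] -> [-39, -23] -> -23
  [6, 39, -42] -> [-42, 6, 39] -> [39] -> [-39] -> [-39] -> -39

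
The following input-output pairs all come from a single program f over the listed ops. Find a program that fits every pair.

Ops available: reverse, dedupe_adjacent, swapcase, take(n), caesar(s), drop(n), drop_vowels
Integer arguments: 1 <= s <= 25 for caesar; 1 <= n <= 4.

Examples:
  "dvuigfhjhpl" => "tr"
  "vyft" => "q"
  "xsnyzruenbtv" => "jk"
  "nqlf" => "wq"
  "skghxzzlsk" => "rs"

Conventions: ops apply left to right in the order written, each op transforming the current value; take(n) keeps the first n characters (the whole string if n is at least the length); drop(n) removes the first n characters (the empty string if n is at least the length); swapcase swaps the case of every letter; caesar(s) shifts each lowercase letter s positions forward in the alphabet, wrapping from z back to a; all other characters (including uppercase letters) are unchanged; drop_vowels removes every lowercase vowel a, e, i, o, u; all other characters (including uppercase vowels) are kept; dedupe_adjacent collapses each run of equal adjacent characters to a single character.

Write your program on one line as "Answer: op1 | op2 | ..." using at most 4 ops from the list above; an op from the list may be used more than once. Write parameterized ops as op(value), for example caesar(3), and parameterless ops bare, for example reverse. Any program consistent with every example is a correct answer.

caesar(11) | drop_vowels | take(4) | drop(2)

Check, running the answer program on each example:
  "dvuigfhjhpl" -> "ogftrqsusaw" -> "gftrqssw" -> "gftr" -> "tr"
  "vyft" -> "gjqe" -> "gjq" -> "gjq" -> "q"
  "xsnyzruenbtv" -> "idyjkcfpymeg" -> "dyjkcfpymg" -> "dyjk" -> "jk"
  "nqlf" -> "ybwq" -> "ybwq" -> "ybwq" -> "wq"
  "skghxzzlsk" -> "dvrsikkwdv" -> "dvrskkwdv" -> "dvrs" -> "rs"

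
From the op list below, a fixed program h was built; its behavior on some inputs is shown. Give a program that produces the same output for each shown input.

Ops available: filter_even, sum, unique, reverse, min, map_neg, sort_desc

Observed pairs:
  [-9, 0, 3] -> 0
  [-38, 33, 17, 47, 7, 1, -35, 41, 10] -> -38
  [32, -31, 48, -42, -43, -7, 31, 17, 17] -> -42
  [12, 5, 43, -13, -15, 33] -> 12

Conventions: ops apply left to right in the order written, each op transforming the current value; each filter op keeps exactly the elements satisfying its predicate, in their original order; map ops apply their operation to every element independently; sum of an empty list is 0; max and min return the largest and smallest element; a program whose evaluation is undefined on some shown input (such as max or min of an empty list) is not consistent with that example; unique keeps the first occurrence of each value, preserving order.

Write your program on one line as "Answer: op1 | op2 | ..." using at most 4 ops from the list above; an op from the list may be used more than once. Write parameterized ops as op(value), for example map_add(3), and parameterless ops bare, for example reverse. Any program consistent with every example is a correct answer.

filter_even | sort_desc | min

Check, running the answer program on each example:
  [-9, 0, 3] -> [0] -> [0] -> 0
  [-38, 33, 17, 47, 7, 1, -35, 41, 10] -> [-38, 10] -> [10, -38] -> -38
  [32, -31, 48, -42, -43, -7, 31, 17, 17] -> [32, 48, -42] -> [48, 32, -42] -> -42
  [12, 5, 43, -13, -15, 33] -> [12] -> [12] -> 12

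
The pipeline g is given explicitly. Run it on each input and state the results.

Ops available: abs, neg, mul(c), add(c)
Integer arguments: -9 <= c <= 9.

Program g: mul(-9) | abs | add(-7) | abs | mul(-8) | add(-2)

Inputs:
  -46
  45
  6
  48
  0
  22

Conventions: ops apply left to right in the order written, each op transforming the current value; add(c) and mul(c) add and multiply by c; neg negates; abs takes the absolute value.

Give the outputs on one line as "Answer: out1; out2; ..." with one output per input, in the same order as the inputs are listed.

-3258; -3186; -378; -3402; -58; -1530

Execution, op by op:
  -46 -> 414 -> 414 -> 407 -> 407 -> -3256 -> -3258
  45 -> -405 -> 405 -> 398 -> 398 -> -3184 -> -3186
  6 -> -54 -> 54 -> 47 -> 47 -> -376 -> -378
  48 -> -432 -> 432 -> 425 -> 425 -> -3400 -> -3402
  0 -> 0 -> 0 -> -7 -> 7 -> -56 -> -58
  22 -> -198 -> 198 -> 191 -> 191 -> -1528 -> -1530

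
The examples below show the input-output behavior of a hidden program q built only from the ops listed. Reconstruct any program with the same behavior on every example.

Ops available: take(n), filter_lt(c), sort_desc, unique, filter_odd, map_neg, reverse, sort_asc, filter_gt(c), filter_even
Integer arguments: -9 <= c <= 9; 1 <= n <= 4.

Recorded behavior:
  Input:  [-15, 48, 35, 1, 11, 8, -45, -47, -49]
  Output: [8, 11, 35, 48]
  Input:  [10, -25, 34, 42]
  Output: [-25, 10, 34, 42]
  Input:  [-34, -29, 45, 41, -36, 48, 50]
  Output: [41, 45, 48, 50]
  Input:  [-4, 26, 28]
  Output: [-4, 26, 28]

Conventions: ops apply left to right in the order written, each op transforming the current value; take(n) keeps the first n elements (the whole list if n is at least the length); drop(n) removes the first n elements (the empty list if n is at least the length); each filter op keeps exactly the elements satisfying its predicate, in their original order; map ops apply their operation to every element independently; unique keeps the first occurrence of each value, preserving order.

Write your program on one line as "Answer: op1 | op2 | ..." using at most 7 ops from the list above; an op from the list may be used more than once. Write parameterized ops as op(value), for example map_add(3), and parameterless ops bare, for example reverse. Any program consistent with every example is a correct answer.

reverse | map_neg | sort_asc | take(4) | map_neg | reverse

Check, running the answer program on each example:
  [-15, 48, 35, 1, 11, 8, -45, -47, -49] -> [-49, -47, -45, 8, 11, 1, 35, 48, -15] -> [49, 47, 45, -8, -11, -1, -35, -48, 15] -> [-48, -35, -11, -8, -1, 15, 45, 47, 49] -> [-48, -35, -11, -8] -> [48, 35, 11, 8] -> [8, 11, 35, 48]
  [10, -25, 34, 42] -> [42, 34, -25, 10] -> [-42, -34, 25, -10] -> [-42, -34, -10, 25] -> [-42, -34, -10, 25] -> [42, 34, 10, -25] -> [-25, 10, 34, 42]
  [-34, -29, 45, 41, -36, 48, 50] -> [50, 48, -36, 41, 45, -29, -34] -> [-50, -48, 36, -41, -45, 29, 34] -> [-50, -48, -45, -41, 29, 34, 36] -> [-50, -48, -45, -41] -> [50, 48, 45, 41] -> [41, 45, 48, 50]
  [-4, 26, 28] -> [28, 26, -4] -> [-28, -26, 4] -> [-28, -26, 4] -> [-28, -26, 4] -> [28, 26, -4] -> [-4, 26, 28]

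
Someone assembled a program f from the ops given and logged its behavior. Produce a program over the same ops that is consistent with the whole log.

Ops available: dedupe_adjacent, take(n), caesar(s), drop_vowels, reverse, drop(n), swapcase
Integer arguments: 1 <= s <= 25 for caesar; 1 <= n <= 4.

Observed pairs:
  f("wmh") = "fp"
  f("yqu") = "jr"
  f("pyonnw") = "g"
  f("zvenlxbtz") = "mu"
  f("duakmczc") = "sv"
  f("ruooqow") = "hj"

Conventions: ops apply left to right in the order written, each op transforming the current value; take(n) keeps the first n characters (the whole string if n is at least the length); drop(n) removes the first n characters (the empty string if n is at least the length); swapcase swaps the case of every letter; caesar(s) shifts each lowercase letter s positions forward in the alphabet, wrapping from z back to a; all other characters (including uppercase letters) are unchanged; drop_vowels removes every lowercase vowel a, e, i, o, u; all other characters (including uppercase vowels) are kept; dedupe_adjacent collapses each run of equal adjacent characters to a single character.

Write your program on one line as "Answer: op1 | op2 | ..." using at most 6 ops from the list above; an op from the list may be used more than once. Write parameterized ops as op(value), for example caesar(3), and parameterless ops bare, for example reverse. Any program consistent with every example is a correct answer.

caesar(19) | reverse | take(3) | drop(1) | dedupe_adjacent

Check, running the answer program on each example:
  "wmh" -> "pfa" -> "afp" -> "afp" -> "fp" -> "fp"
  "yqu" -> "rjn" -> "njr" -> "njr" -> "jr" -> "jr"
  "pyonnw" -> "irhggp" -> "pgghri" -> "pgg" -> "gg" -> "g"
  "zvenlxbtz" -> "soxgequms" -> "smuqegxos" -> "smu" -> "mu" -> "mu"
  "duakmczc" -> "wntdfvsv" -> "vsvfdtnw" -> "vsv" -> "sv" -> "sv"
  "ruooqow" -> "knhhjhp" -> "phjhhnk" -> "phj" -> "hj" -> "hj"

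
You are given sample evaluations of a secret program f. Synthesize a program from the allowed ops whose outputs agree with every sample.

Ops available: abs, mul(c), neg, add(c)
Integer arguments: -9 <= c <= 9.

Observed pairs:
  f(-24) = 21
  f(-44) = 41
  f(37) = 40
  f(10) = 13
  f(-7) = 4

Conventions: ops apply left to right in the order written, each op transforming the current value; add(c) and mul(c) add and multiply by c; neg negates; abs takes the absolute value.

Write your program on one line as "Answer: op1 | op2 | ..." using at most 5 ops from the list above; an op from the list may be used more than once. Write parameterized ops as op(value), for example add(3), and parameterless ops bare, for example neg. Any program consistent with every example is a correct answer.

add(-9) | add(8) | add(4) | abs

Check, running the answer program on each example:
  -24 -> -33 -> -25 -> -21 -> 21
  -44 -> -53 -> -45 -> -41 -> 41
  37 -> 28 -> 36 -> 40 -> 40
  10 -> 1 -> 9 -> 13 -> 13
  -7 -> -16 -> -8 -> -4 -> 4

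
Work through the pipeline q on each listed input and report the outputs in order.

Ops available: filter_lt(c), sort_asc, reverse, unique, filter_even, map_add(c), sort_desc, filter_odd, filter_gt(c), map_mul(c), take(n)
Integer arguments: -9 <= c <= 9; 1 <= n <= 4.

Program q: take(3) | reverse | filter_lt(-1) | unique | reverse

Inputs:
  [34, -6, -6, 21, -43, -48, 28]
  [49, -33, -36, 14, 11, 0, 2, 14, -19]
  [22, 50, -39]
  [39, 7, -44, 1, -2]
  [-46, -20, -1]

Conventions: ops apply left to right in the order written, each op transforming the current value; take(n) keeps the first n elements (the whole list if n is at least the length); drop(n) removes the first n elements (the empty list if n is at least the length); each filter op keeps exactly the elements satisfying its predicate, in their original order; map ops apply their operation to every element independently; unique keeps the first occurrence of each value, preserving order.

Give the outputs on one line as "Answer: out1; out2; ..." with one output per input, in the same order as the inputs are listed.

[-6]; [-33, -36]; [-39]; [-44]; [-46, -20]

Execution, op by op:
  [34, -6, -6, 21, -43, -48, 28] -> [34, -6, -6] -> [-6, -6, 34] -> [-6, -6] -> [-6] -> [-6]
  [49, -33, -36, 14, 11, 0, 2, 14, -19] -> [49, -33, -36] -> [-36, -33, 49] -> [-36, -33] -> [-36, -33] -> [-33, -36]
  [22, 50, -39] -> [22, 50, -39] -> [-39, 50, 22] -> [-39] -> [-39] -> [-39]
  [39, 7, -44, 1, -2] -> [39, 7, -44] -> [-44, 7, 39] -> [-44] -> [-44] -> [-44]
  [-46, -20, -1] -> [-46, -20, -1] -> [-1, -20, -46] -> [-20, -46] -> [-20, -46] -> [-46, -20]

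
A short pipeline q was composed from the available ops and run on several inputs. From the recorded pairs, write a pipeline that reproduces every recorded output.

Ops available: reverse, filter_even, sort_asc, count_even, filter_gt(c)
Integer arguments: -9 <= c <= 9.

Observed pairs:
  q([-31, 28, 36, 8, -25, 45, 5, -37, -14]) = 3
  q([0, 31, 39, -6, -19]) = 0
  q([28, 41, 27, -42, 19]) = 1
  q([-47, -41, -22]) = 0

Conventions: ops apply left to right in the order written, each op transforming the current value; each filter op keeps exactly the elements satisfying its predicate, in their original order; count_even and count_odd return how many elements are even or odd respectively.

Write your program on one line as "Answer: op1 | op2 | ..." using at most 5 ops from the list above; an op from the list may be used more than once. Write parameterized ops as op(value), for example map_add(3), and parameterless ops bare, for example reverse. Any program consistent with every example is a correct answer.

sort_asc | filter_even | filter_gt(3) | count_even

Check, running the answer program on each example:
  [-31, 28, 36, 8, -25, 45, 5, -37, -14] -> [-37, -31, -25, -14, 5, 8, 28, 36, 45] -> [-14, 8, 28, 36] -> [8, 28, 36] -> 3
  [0, 31, 39, -6, -19] -> [-19, -6, 0, 31, 39] -> [-6, 0] -> [] -> 0
  [28, 41, 27, -42, 19] -> [-42, 19, 27, 28, 41] -> [-42, 28] -> [28] -> 1
  [-47, -41, -22] -> [-47, -41, -22] -> [-22] -> [] -> 0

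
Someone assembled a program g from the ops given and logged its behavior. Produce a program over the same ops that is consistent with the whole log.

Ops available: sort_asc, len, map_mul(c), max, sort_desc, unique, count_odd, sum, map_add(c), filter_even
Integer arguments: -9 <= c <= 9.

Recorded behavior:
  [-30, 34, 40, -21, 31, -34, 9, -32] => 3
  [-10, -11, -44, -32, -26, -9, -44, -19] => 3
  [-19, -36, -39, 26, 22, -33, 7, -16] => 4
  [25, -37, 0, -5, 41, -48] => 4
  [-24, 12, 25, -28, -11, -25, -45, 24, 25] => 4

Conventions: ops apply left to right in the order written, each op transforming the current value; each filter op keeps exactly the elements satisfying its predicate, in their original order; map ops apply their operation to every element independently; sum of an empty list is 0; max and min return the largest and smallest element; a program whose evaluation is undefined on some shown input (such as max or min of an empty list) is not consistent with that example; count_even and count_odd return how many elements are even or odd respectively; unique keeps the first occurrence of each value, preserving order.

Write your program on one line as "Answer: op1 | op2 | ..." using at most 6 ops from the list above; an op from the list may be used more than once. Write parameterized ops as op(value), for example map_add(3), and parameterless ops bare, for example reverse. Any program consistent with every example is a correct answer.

sort_asc | sort_desc | unique | map_mul(-1) | count_odd

Check, running the answer program on each example:
  [-30, 34, 40, -21, 31, -34, 9, -32] -> [-34, -32, -30, -21, 9, 31, 34, 40] -> [40, 34, 31, 9, -21, -30, -32, -34] -> [40, 34, 31, 9, -21, -30, -32, -34] -> [-40, -34, -31, -9, 21, 30, 32, 34] -> 3
  [-10, -11, -44, -32, -26, -9, -44, -19] -> [-44, -44, -32, -26, -19, -11, -10, -9] -> [-9, -10, -11, -19, -26, -32, -44, -44] -> [-9, -10, -11, -19, -26, -32, -44] -> [9, 10, 11, 19, 26, 32, 44] -> 3
  [-19, -36, -39, 26, 22, -33, 7, -16] -> [-39, -36, -33, -19, -16, 7, 22, 26] -> [26, 22, 7, -16, -19, -33, -36, -39] -> [26, 22, 7, -16, -19, -33, -36, -39] -> [-26, -22, -7, 16, 19, 33, 36, 39] -> 4
  [25, -37, 0, -5, 41, -48] -> [-48, -37, -5, 0, 25, 41] -> [41, 25, 0, -5, -37, -48] -> [41, 25, 0, -5, -37, -48] -> [-41, -25, 0, 5, 37, 48] -> 4
  [-24, 12, 25, -28, -11, -25, -45, 24, 25] -> [-45, -28, -25, -24, -11, 12, 24, 25, 25] -> [25, 25, 24, 12, -11, -24, -25, -28, -45] -> [25, 24, 12, -11, -24, -25, -28, -45] -> [-25, -24, -12, 11, 24, 25, 28, 45] -> 4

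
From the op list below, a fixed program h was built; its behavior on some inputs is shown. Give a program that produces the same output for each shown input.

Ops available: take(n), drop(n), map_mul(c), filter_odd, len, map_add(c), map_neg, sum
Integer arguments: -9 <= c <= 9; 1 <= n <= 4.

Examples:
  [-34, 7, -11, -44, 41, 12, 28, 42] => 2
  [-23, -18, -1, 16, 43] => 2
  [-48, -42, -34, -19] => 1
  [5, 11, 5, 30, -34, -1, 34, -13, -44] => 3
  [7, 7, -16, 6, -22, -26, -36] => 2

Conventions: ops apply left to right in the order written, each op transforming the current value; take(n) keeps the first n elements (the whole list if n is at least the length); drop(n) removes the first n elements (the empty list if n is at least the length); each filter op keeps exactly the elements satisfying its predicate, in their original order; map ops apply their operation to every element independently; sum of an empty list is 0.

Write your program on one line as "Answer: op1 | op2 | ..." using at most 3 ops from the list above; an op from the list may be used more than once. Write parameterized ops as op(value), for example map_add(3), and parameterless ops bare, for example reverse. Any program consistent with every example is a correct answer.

take(4) | filter_odd | len

Check, running the answer program on each example:
  [-34, 7, -11, -44, 41, 12, 28, 42] -> [-34, 7, -11, -44] -> [7, -11] -> 2
  [-23, -18, -1, 16, 43] -> [-23, -18, -1, 16] -> [-23, -1] -> 2
  [-48, -42, -34, -19] -> [-48, -42, -34, -19] -> [-19] -> 1
  [5, 11, 5, 30, -34, -1, 34, -13, -44] -> [5, 11, 5, 30] -> [5, 11, 5] -> 3
  [7, 7, -16, 6, -22, -26, -36] -> [7, 7, -16, 6] -> [7, 7] -> 2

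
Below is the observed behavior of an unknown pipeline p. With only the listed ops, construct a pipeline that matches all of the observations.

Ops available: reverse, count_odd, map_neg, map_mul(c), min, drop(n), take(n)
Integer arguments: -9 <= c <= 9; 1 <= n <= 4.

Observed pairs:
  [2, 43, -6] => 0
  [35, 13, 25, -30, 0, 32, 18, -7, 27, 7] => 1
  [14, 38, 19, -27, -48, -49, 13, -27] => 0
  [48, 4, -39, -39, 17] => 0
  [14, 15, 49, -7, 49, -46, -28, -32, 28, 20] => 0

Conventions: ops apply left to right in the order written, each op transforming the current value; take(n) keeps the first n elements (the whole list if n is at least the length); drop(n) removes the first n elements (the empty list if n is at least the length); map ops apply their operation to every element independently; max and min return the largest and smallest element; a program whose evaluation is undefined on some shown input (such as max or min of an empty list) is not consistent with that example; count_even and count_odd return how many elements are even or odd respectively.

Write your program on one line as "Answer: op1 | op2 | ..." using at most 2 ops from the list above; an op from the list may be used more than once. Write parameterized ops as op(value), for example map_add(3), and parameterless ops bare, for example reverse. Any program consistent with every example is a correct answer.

take(1) | count_odd

Check, running the answer program on each example:
  [2, 43, -6] -> [2] -> 0
  [35, 13, 25, -30, 0, 32, 18, -7, 27, 7] -> [35] -> 1
  [14, 38, 19, -27, -48, -49, 13, -27] -> [14] -> 0
  [48, 4, -39, -39, 17] -> [48] -> 0
  [14, 15, 49, -7, 49, -46, -28, -32, 28, 20] -> [14] -> 0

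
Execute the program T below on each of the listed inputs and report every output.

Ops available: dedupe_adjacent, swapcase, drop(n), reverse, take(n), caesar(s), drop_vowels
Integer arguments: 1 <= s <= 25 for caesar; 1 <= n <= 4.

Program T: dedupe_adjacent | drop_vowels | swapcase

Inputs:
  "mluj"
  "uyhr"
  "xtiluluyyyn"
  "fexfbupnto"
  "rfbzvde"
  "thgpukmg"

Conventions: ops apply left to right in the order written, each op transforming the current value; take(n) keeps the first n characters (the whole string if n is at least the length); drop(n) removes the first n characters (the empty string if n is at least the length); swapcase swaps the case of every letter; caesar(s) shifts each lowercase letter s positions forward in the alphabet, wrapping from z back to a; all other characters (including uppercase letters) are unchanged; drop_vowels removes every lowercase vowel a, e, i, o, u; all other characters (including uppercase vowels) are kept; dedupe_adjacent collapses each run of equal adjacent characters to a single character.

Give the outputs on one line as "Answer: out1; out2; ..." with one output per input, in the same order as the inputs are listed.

Execution, op by op:
  "mluj" -> "mluj" -> "mlj" -> "MLJ"
  "uyhr" -> "uyhr" -> "yhr" -> "YHR"
  "xtiluluyyyn" -> "xtiluluyn" -> "xtllyn" -> "XTLLYN"
  "fexfbupnto" -> "fexfbupnto" -> "fxfbpnt" -> "FXFBPNT"
  "rfbzvde" -> "rfbzvde" -> "rfbzvd" -> "RFBZVD"
  "thgpukmg" -> "thgpukmg" -> "thgpkmg" -> "THGPKMG"

"MLJ"; "YHR"; "XTLLYN"; "FXFBPNT"; "RFBZVD"; "THGPKMG"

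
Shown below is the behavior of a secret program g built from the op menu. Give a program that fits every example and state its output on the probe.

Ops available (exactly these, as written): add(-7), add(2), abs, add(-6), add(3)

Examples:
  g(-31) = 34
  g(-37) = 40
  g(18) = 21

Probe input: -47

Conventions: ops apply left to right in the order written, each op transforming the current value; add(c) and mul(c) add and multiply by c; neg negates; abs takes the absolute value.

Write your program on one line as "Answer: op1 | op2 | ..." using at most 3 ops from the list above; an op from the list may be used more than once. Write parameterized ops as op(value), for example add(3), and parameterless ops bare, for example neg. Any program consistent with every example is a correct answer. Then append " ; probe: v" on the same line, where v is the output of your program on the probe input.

abs | add(3) ; probe: 50

Check, running the answer program on each example:
  -31 -> 31 -> 34
  -37 -> 37 -> 40
  18 -> 18 -> 21
  probe: -47 -> 47 -> 50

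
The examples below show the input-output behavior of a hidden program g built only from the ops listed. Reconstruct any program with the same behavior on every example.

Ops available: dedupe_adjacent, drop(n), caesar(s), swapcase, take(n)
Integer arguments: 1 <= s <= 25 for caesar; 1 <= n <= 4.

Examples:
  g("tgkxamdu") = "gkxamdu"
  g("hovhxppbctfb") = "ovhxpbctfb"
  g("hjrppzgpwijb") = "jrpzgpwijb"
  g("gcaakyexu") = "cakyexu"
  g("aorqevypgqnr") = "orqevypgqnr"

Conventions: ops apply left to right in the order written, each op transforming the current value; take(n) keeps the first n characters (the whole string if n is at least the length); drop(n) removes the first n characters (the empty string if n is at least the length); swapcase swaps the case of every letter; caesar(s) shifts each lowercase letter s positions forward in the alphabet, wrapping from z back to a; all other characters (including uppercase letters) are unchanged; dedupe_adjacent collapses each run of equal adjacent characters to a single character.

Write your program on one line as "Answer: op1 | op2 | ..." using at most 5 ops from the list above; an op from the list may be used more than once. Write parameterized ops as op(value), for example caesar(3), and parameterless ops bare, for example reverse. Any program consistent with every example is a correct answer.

swapcase | drop(1) | dedupe_adjacent | swapcase

Check, running the answer program on each example:
  "tgkxamdu" -> "TGKXAMDU" -> "GKXAMDU" -> "GKXAMDU" -> "gkxamdu"
  "hovhxppbctfb" -> "HOVHXPPBCTFB" -> "OVHXPPBCTFB" -> "OVHXPBCTFB" -> "ovhxpbctfb"
  "hjrppzgpwijb" -> "HJRPPZGPWIJB" -> "JRPPZGPWIJB" -> "JRPZGPWIJB" -> "jrpzgpwijb"
  "gcaakyexu" -> "GCAAKYEXU" -> "CAAKYEXU" -> "CAKYEXU" -> "cakyexu"
  "aorqevypgqnr" -> "AORQEVYPGQNR" -> "ORQEVYPGQNR" -> "ORQEVYPGQNR" -> "orqevypgqnr"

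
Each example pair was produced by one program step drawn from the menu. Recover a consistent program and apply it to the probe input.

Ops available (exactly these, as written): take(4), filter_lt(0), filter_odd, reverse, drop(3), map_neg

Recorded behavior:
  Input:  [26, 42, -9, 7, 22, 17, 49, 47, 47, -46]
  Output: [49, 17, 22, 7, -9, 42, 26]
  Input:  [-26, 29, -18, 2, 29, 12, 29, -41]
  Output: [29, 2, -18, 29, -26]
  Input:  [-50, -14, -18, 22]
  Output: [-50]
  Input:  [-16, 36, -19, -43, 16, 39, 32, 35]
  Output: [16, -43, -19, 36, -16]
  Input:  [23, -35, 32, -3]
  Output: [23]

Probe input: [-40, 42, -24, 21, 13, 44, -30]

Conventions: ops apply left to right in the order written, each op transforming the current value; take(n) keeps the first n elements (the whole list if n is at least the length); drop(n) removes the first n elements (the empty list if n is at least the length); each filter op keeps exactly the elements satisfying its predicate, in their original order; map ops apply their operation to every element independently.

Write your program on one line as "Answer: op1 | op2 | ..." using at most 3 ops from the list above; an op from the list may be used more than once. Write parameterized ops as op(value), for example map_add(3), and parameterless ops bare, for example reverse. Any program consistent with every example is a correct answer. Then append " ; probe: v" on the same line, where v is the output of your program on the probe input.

reverse | drop(3) ; probe: [21, -24, 42, -40]

Check, running the answer program on each example:
  [26, 42, -9, 7, 22, 17, 49, 47, 47, -46] -> [-46, 47, 47, 49, 17, 22, 7, -9, 42, 26] -> [49, 17, 22, 7, -9, 42, 26]
  [-26, 29, -18, 2, 29, 12, 29, -41] -> [-41, 29, 12, 29, 2, -18, 29, -26] -> [29, 2, -18, 29, -26]
  [-50, -14, -18, 22] -> [22, -18, -14, -50] -> [-50]
  [-16, 36, -19, -43, 16, 39, 32, 35] -> [35, 32, 39, 16, -43, -19, 36, -16] -> [16, -43, -19, 36, -16]
  [23, -35, 32, -3] -> [-3, 32, -35, 23] -> [23]
  probe: [-40, 42, -24, 21, 13, 44, -30] -> [-30, 44, 13, 21, -24, 42, -40] -> [21, -24, 42, -40]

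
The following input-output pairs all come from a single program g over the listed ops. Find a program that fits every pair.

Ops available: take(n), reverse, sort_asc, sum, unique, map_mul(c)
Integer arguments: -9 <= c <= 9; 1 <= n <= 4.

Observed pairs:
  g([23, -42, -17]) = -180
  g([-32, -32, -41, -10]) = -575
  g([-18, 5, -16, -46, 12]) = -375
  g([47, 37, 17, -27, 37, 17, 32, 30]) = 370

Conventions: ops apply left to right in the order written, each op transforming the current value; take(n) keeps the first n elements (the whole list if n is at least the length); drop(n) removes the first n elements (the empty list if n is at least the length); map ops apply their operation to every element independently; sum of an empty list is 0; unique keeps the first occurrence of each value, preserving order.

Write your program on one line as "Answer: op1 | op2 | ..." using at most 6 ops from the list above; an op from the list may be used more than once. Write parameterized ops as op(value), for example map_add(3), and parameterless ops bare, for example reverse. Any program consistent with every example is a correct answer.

take(4) | map_mul(-5) | reverse | map_mul(-1) | sum

Check, running the answer program on each example:
  [23, -42, -17] -> [23, -42, -17] -> [-115, 210, 85] -> [85, 210, -115] -> [-85, -210, 115] -> -180
  [-32, -32, -41, -10] -> [-32, -32, -41, -10] -> [160, 160, 205, 50] -> [50, 205, 160, 160] -> [-50, -205, -160, -160] -> -575
  [-18, 5, -16, -46, 12] -> [-18, 5, -16, -46] -> [90, -25, 80, 230] -> [230, 80, -25, 90] -> [-230, -80, 25, -90] -> -375
  [47, 37, 17, -27, 37, 17, 32, 30] -> [47, 37, 17, -27] -> [-235, -185, -85, 135] -> [135, -85, -185, -235] -> [-135, 85, 185, 235] -> 370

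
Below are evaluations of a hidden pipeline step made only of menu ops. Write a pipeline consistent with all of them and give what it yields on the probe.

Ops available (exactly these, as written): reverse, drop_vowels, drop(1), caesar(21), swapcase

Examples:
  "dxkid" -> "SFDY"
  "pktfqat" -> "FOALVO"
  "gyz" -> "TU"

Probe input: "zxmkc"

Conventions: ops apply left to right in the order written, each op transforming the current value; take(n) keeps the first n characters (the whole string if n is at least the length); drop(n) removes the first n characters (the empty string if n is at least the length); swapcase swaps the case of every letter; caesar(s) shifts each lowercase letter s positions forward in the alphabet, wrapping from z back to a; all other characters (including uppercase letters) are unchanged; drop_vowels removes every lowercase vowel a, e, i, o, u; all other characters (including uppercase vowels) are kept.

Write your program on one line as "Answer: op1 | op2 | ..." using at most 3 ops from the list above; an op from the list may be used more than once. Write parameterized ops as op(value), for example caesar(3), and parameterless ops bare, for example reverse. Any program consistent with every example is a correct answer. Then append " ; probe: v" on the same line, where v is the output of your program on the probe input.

drop(1) | caesar(21) | swapcase ; probe: "SHFX"

Check, running the answer program on each example:
  "dxkid" -> "xkid" -> "sfdy" -> "SFDY"
  "pktfqat" -> "ktfqat" -> "foalvo" -> "FOALVO"
  "gyz" -> "yz" -> "tu" -> "TU"
  probe: "zxmkc" -> "xmkc" -> "shfx" -> "SHFX"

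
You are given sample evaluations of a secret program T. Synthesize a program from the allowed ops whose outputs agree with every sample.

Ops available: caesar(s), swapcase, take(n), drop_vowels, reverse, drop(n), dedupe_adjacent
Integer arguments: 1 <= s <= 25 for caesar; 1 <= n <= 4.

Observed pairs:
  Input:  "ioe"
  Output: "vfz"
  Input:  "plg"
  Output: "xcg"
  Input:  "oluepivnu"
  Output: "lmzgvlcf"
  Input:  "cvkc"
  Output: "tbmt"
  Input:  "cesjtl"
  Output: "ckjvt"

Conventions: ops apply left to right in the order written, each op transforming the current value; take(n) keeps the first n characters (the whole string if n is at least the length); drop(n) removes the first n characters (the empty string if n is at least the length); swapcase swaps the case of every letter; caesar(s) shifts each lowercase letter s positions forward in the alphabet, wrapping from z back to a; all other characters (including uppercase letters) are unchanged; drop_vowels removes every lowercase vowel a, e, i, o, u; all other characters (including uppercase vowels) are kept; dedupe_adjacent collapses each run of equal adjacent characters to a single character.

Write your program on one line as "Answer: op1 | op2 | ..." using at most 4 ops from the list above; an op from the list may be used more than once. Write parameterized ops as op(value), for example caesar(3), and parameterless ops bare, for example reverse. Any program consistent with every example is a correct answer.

reverse | caesar(17) | drop_vowels

Check, running the answer program on each example:
  "ioe" -> "eoi" -> "vfz" -> "vfz"
  "plg" -> "glp" -> "xcg" -> "xcg"
  "oluepivnu" -> "unvipeulo" -> "lemzgvlcf" -> "lmzgvlcf"
  "cvkc" -> "ckvc" -> "tbmt" -> "tbmt"
  "cesjtl" -> "ltjsec" -> "ckajvt" -> "ckjvt"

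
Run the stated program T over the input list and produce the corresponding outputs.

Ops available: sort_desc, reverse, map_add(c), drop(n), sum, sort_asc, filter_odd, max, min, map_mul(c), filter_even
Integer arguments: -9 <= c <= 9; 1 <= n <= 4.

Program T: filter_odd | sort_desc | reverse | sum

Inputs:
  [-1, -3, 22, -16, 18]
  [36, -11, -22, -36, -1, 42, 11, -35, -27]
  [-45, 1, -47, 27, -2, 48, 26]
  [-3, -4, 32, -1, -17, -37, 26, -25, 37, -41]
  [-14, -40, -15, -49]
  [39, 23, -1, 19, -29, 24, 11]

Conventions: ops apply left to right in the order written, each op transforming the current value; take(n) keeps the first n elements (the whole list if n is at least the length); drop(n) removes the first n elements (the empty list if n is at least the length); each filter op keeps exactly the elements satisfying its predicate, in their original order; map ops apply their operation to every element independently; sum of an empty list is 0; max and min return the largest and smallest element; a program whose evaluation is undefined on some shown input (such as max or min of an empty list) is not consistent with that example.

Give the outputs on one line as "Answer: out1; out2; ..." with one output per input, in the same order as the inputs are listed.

-4; -63; -64; -87; -64; 62

Execution, op by op:
  [-1, -3, 22, -16, 18] -> [-1, -3] -> [-1, -3] -> [-3, -1] -> -4
  [36, -11, -22, -36, -1, 42, 11, -35, -27] -> [-11, -1, 11, -35, -27] -> [11, -1, -11, -27, -35] -> [-35, -27, -11, -1, 11] -> -63
  [-45, 1, -47, 27, -2, 48, 26] -> [-45, 1, -47, 27] -> [27, 1, -45, -47] -> [-47, -45, 1, 27] -> -64
  [-3, -4, 32, -1, -17, -37, 26, -25, 37, -41] -> [-3, -1, -17, -37, -25, 37, -41] -> [37, -1, -3, -17, -25, -37, -41] -> [-41, -37, -25, -17, -3, -1, 37] -> -87
  [-14, -40, -15, -49] -> [-15, -49] -> [-15, -49] -> [-49, -15] -> -64
  [39, 23, -1, 19, -29, 24, 11] -> [39, 23, -1, 19, -29, 11] -> [39, 23, 19, 11, -1, -29] -> [-29, -1, 11, 19, 23, 39] -> 62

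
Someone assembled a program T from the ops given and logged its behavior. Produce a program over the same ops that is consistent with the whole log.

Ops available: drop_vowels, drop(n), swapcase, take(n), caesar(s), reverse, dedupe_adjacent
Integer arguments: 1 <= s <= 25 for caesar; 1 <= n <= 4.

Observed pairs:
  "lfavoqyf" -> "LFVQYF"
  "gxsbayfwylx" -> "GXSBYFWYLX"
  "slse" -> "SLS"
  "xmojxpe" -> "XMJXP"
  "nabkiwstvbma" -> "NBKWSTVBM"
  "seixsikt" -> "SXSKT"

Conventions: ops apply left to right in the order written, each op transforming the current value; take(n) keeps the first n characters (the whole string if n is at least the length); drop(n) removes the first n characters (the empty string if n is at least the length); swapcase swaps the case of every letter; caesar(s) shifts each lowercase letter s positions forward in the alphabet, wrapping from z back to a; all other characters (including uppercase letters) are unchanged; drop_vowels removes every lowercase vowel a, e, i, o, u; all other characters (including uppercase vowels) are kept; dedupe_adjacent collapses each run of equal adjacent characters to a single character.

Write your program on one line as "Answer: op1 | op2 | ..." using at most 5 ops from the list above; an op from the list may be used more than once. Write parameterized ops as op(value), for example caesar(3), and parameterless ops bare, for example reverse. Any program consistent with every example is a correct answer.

reverse | drop_vowels | reverse | swapcase

Check, running the answer program on each example:
  "lfavoqyf" -> "fyqovafl" -> "fyqvfl" -> "lfvqyf" -> "LFVQYF"
  "gxsbayfwylx" -> "xlywfyabsxg" -> "xlywfybsxg" -> "gxsbyfwylx" -> "GXSBYFWYLX"
  "slse" -> "esls" -> "sls" -> "sls" -> "SLS"
  "xmojxpe" -> "epxjomx" -> "pxjmx" -> "xmjxp" -> "XMJXP"
  "nabkiwstvbma" -> "ambvtswikban" -> "mbvtswkbn" -> "nbkwstvbm" -> "NBKWSTVBM"
  "seixsikt" -> "tkisxies" -> "tksxs" -> "sxskt" -> "SXSKT"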